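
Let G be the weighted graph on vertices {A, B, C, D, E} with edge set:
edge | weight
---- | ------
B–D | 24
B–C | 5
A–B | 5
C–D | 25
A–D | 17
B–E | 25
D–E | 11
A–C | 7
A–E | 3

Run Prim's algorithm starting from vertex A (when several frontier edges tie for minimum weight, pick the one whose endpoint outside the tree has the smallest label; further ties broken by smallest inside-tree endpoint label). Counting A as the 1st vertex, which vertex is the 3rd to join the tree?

B

Grow the tree from A using Prim:
Step 1: cheapest edge leaving the tree is A–E (3); add E.
Step 2: cheapest edge leaving the tree is A–B (5); add B.
Step 3: cheapest edge leaving the tree is B–C (5); add C.
Step 4: cheapest edge leaving the tree is D–E (11); add D.
Vertex order: A, E, B, C, D. The 3rd vertex is B.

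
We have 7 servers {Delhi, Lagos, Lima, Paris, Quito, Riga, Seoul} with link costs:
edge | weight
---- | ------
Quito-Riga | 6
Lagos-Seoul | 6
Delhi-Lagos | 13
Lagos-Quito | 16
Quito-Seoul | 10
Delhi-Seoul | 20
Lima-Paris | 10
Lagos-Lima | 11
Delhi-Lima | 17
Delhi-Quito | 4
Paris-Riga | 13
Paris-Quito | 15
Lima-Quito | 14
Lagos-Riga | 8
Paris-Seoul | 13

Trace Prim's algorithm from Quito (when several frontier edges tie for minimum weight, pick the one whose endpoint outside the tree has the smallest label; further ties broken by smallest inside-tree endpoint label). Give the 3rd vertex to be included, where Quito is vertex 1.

Riga

Prim's algorithm from Quito:
Step 1: cheapest edge leaving the tree is Delhi-Quito (4); add Delhi.
Step 2: cheapest edge leaving the tree is Quito-Riga (6); add Riga.
Step 3: cheapest edge leaving the tree is Lagos-Riga (8); add Lagos.
Step 4: cheapest edge leaving the tree is Lagos-Seoul (6); add Seoul.
Step 5: cheapest edge leaving the tree is Lagos-Lima (11); add Lima.
Step 6: cheapest edge leaving the tree is Lima-Paris (10); add Paris.
Vertex order: Quito, Delhi, Riga, Lagos, Seoul, Lima, Paris. The 3rd vertex is Riga.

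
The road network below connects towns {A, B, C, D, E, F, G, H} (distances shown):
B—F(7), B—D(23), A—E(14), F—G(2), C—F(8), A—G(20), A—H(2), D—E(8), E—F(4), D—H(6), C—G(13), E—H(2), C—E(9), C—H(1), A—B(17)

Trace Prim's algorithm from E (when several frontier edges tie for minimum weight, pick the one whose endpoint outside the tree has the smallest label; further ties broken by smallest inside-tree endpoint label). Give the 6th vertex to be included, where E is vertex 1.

G

Prim, starting at E.
Step 1: cheapest edge leaving the tree is E—H (2); add H.
Step 2: cheapest edge leaving the tree is C—H (1); add C.
Step 3: cheapest edge leaving the tree is A—H (2); add A.
Step 4: cheapest edge leaving the tree is E—F (4); add F.
Step 5: cheapest edge leaving the tree is F—G (2); add G.
Step 6: cheapest edge leaving the tree is D—H (6); add D.
Step 7: cheapest edge leaving the tree is B—F (7); add B.
Vertex order: E, H, C, A, F, G, D, B. The 6th vertex is G.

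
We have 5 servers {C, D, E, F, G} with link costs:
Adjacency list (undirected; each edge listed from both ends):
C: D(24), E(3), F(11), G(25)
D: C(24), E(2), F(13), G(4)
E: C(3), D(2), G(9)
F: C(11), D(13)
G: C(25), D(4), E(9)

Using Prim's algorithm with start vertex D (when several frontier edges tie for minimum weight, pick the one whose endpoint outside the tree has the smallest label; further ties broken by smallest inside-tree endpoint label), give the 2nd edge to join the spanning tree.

Prim, starting at D.
Step 1: frontier [D-E 2, D-G 4, D-F 13, C-D 24] → take D-E (2); add E.
Step 2: frontier [D-G 4, D-F 13, C-D 24, C-E 3, E-G 9] → take C-E (3); add C.
Step 3: frontier [C-F 11, C-G 25, D-G 4, D-F 13, E-G 9] → take D-G (4); add G.
Step 4: frontier [C-F 11, D-F 13] → take C-F (11); add F.
The 2nd edge added is C-E.

C-E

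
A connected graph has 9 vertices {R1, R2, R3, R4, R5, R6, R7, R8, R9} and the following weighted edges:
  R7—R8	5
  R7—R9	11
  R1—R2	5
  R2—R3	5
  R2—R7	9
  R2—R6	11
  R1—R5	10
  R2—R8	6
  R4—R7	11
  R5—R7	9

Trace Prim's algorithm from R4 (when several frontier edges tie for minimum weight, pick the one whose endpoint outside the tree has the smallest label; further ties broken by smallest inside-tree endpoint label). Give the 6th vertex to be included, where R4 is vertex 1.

Grow the tree from R4 using Prim:
Step 1: cheapest edge leaving the tree is R4—R7 (11); add R7.
Step 2: cheapest edge leaving the tree is R7—R8 (5); add R8.
Step 3: cheapest edge leaving the tree is R2—R8 (6); add R2.
Step 4: cheapest edge leaving the tree is R1—R2 (5); add R1.
Step 5: cheapest edge leaving the tree is R2—R3 (5); add R3.
Step 6: cheapest edge leaving the tree is R5—R7 (9); add R5.
Step 7: cheapest edge leaving the tree is R2—R6 (11); add R6.
Step 8: cheapest edge leaving the tree is R7—R9 (11); add R9.
Vertex order: R4, R7, R8, R2, R1, R3, R5, R6, R9. The 6th vertex is R3.

R3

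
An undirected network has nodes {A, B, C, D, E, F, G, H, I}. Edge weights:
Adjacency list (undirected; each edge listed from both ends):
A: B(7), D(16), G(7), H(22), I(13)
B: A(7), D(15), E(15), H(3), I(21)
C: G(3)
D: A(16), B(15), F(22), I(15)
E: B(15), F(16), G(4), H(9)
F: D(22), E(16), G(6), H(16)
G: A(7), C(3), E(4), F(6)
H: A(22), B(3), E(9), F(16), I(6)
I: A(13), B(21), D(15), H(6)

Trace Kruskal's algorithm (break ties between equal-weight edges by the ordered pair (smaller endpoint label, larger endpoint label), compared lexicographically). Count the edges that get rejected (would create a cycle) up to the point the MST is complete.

2

Kruskal: consider edges lightest-first.
B—H (3): add — endpoints in different components.
C—G (3): add — endpoints in different components.
E—G (4): add — endpoints in different components.
F—G (6): add — endpoints in different components.
H—I (6): add — endpoints in different components.
A—B (7): add — endpoints in different components.
A—G (7): add — endpoints in different components.
E—H (9): skip — E and H already connected.
A—I (13): skip — A and I already connected.
B—D (15): add — endpoints in different components.
Edges rejected before the tree was complete: 2.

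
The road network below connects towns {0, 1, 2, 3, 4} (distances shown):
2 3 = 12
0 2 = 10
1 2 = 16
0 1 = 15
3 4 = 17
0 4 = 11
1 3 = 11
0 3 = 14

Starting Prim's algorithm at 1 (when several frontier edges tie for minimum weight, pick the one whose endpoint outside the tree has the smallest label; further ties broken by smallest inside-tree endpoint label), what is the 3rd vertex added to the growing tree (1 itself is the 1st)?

Prim, starting at 1.
Step 1: frontier [1 3 11, 0 1 15, 1 2 16] → take 1 3 (11); add 3.
Step 2: frontier [0 1 15, 1 2 16, 2 3 12, 0 3 14, 3 4 17] → take 2 3 (12); add 2.
Step 3: frontier [0 1 15, 0 2 10, 0 3 14, 3 4 17] → take 0 2 (10); add 0.
Step 4: frontier [0 4 11, 3 4 17] → take 0 4 (11); add 4.
Vertex order: 1, 3, 2, 0, 4. The 3rd vertex is 2.

2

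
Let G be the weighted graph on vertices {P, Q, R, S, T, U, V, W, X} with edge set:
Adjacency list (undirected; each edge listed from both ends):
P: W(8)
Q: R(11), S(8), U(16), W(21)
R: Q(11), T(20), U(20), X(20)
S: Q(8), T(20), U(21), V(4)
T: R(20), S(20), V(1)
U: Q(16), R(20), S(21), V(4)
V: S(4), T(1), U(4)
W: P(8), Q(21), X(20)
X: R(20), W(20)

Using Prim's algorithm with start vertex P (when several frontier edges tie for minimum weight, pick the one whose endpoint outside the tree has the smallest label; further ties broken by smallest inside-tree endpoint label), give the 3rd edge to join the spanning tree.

Grow the tree from P using Prim:
Step 1: frontier [P W 8] → take P W (8); add W.
Step 2: frontier [W X 20, Q W 21] → take W X (20); add X.
Step 3: frontier [Q W 21, R X 20] → take R X (20); add R.
Step 4: frontier [Q R 11, R T 20, R U 20, Q W 21] → take Q R (11); add Q.
Step 5: frontier [Q S 8, Q U 16, R T 20, R U 20] → take Q S (8); add S.
Step 6: frontier [Q U 16, R T 20, R U 20, S V 4, S T 20, S U 21] → take S V (4); add V.
Step 7: frontier [Q U 16, R T 20, R U 20, S T 20, S U 21, T V 1, U V 4] → take T V (1); add T.
Step 8: frontier [Q U 16, R U 20, S U 21, U V 4] → take U V (4); add U.
The 3rd edge added is R X.

R-X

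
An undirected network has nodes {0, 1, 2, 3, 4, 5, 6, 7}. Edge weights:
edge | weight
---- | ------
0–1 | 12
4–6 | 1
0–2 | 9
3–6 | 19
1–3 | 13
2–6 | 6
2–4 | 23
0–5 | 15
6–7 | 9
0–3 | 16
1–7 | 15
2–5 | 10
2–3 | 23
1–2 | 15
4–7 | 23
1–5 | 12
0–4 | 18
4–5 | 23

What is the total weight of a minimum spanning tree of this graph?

Kruskal's algorithm — process edges by increasing weight (ties by edge label):
4–6 (1): add — endpoints in different components.
2–6 (6): add — endpoints in different components.
0–2 (9): add — endpoints in different components.
6–7 (9): add — endpoints in different components.
2–5 (10): add — endpoints in different components.
0–1 (12): add — endpoints in different components.
1–5 (12): skip — 1 and 5 already connected.
1–3 (13): add — endpoints in different components.
MST edges: 4–6, 2–6, 0–2, 6–7, 2–5, 0–1, 1–3; total weight 1+6+9+9+10+12+13 = 60.

60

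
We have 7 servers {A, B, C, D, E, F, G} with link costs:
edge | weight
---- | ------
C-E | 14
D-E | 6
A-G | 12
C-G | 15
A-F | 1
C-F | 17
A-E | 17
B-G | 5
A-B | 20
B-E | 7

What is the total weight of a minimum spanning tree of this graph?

45

Kruskal's algorithm — process edges by increasing weight (ties by edge label):
A-F (1): add — endpoints in different components.
B-G (5): add — endpoints in different components.
D-E (6): add — endpoints in different components.
B-E (7): add — endpoints in different components.
A-G (12): add — endpoints in different components.
C-E (14): add — endpoints in different components.
MST edges: A-F, B-G, D-E, B-E, A-G, C-E; total weight 1+5+6+7+12+14 = 45.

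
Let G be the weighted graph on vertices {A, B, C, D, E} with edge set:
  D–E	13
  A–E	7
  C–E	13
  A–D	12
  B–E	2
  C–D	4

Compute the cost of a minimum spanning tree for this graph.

25

Grow the tree from B using Prim:
Step 1: frontier [B–E 2] → take B–E (2); add E.
Step 2: frontier [A–E 7, C–E 13, D–E 13] → take A–E (7); add A.
Step 3: frontier [A–D 12, C–E 13, D–E 13] → take A–D (12); add D.
Step 4: frontier [C–D 4, C–E 13] → take C–D (4); add C.
MST edges: B–E, A–E, A–D, C–D; total weight 2+7+12+4 = 25.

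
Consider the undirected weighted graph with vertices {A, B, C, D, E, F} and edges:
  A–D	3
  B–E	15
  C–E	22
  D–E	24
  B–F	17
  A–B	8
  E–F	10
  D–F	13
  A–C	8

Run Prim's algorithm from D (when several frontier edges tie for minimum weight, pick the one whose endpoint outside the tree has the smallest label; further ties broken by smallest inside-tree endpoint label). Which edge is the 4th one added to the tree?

Prim, starting at D.
Step 1: frontier [A–D 3, D–F 13, D–E 24] → take A–D (3); add A.
Step 2: frontier [A–B 8, A–C 8, D–F 13, D–E 24] → take A–B (8); add B.
Step 3: frontier [A–C 8, B–E 15, B–F 17, D–F 13, D–E 24] → take A–C (8); add C.
Step 4: frontier [B–E 15, B–F 17, C–E 22, D–F 13, D–E 24] → take D–F (13); add F.
Step 5: frontier [B–E 15, C–E 22, D–E 24, E–F 10] → take E–F (10); add E.
The 4th edge added is D–F.

D-F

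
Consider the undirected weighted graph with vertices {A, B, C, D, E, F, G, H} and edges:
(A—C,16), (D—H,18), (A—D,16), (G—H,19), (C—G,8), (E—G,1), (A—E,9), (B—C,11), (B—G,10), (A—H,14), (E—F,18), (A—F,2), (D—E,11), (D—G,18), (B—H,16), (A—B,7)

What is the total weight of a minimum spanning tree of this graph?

Kruskal: consider edges lightest-first.
E—G (1): add — endpoints in different components.
A—F (2): add — endpoints in different components.
A—B (7): add — endpoints in different components.
C—G (8): add — endpoints in different components.
A—E (9): add — endpoints in different components.
B—G (10): skip — B and G already connected.
B—C (11): skip — B and C already connected.
D—E (11): add — endpoints in different components.
A—H (14): add — endpoints in different components.
MST edges: E—G, A—F, A—B, C—G, A—E, D—E, A—H; total weight 1+2+7+8+9+11+14 = 52.

52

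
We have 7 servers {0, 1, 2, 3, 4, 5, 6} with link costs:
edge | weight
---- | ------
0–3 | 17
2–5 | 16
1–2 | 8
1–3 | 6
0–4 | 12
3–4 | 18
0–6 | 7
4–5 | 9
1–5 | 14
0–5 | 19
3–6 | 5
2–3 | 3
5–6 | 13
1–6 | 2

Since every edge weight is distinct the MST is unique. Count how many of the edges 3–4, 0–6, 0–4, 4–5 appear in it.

3

Kruskal's algorithm — process edges by increasing weight (ties by edge label):
1–6 (2): add. Components now {0} {1,6} {2} {3} {4} {5}
2–3 (3): add. Components now {0} {1,6} {2,3} {4} {5}
3–6 (5): add. Components now {0} {1,2,3,6} {4} {5}
1–3 (6): skip — 1 and 3 already connected.
0–6 (7): add. Components now {0,1,2,3,6} {4} {5}
1–2 (8): skip — 1 and 2 already connected.
4–5 (9): add. Components now {0,1,2,3,6} {4,5}
0–4 (12): add. Components now {0,1,2,3,4,5,6}
MST edge set: {1–6, 2–3, 3–6, 0–6, 4–5, 0–4}.
Of the listed edges, {0–6, 0–4, 4–5} are in the MST → 3.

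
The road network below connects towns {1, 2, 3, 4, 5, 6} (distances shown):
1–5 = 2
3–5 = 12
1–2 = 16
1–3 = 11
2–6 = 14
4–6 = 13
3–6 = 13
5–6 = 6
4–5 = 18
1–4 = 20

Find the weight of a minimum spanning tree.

Kruskal's algorithm — process edges by increasing weight (ties by edge label):
1–5 (2): add — endpoints in different components.
5–6 (6): add — endpoints in different components.
1–3 (11): add — endpoints in different components.
3–5 (12): skip — 3 and 5 already connected.
3–6 (13): skip — 3 and 6 already connected.
4–6 (13): add — endpoints in different components.
2–6 (14): add — endpoints in different components.
MST edges: 1–5, 5–6, 1–3, 4–6, 2–6; total weight 2+6+11+13+14 = 46.

46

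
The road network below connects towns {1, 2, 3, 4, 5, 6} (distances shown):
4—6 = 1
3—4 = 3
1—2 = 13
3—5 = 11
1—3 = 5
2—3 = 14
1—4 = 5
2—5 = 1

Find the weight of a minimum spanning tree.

21

Prim's algorithm from 2:
Step 1: cheapest edge leaving the tree is 2—5 (1); add 5.
Step 2: cheapest edge leaving the tree is 3—5 (11); add 3.
Step 3: cheapest edge leaving the tree is 3—4 (3); add 4.
Step 4: cheapest edge leaving the tree is 4—6 (1); add 6.
Step 5: cheapest edge leaving the tree is 1—3 (5); add 1.
MST edges: 2—5, 3—5, 3—4, 4—6, 1—3; total weight 1+11+3+1+5 = 21.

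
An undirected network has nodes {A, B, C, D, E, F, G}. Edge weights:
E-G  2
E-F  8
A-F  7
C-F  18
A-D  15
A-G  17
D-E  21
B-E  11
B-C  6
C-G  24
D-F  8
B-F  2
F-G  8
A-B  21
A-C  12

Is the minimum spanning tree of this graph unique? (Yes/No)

No

Kruskal: consider edges lightest-first.
B-F (2): add. Components now {A} {B,F} {C} {D} {E} {G}
E-G (2): add. Components now {A} {B,F} {C} {D} {E,G}
B-C (6): add. Components now {A} {B,C,F} {D} {E,G}
A-F (7): add. Components now {A,B,C,F} {D} {E,G}
D-F (8): add. Components now {A,B,C,D,F} {E,G}
E-F (8): add. Components now {A,B,C,D,E,F,G}
Non-tree edge F-G has weight 8, equal to the heaviest edge on its tree cycle — swapping gives another MST of the same weight. Not unique.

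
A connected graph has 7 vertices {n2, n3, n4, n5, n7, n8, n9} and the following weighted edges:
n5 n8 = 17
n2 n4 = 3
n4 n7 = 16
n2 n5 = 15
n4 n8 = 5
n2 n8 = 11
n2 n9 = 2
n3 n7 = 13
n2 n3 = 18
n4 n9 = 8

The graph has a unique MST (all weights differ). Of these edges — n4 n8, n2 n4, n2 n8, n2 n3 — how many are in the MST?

Sort edges by weight, then run Kruskal:
n2 n9 (2): add. Components now {n5} {n2,n9} {n8} {n3} {n7} {n4}
n2 n4 (3): add. Components now {n5} {n2,n4,n9} {n8} {n3} {n7}
n4 n8 (5): add. Components now {n5} {n2,n4,n8,n9} {n3} {n7}
n4 n9 (8): skip — n9 and n4 already connected.
n2 n8 (11): skip — n2 and n8 already connected.
n3 n7 (13): add. Components now {n5} {n2,n4,n8,n9} {n3,n7}
n2 n5 (15): add. Components now {n2,n4,n5,n8,n9} {n3,n7}
n4 n7 (16): add. Components now {n2,n3,n4,n5,n7,n8,n9}
MST edge set: {n2 n9, n2 n4, n4 n8, n3 n7, n2 n5, n4 n7}.
Of the listed edges, {n4 n8, n2 n4} are in the MST → 2.

2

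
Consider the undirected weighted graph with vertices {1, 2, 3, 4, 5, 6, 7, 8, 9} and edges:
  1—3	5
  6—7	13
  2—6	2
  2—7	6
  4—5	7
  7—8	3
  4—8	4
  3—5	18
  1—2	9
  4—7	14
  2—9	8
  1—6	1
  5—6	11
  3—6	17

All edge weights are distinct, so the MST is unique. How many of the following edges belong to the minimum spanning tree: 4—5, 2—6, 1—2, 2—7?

Sort edges by weight, then run Kruskal:
1—6 (1): add — endpoints in different components.
2—6 (2): add — endpoints in different components.
7—8 (3): add — endpoints in different components.
4—8 (4): add — endpoints in different components.
1—3 (5): add — endpoints in different components.
2—7 (6): add — endpoints in different components.
4—5 (7): add — endpoints in different components.
2—9 (8): add — endpoints in different components.
MST edge set: {1—6, 2—6, 7—8, 4—8, 1—3, 2—7, 4—5, 2—9}.
Of the listed edges, {4—5, 2—6, 2—7} are in the MST → 3.

3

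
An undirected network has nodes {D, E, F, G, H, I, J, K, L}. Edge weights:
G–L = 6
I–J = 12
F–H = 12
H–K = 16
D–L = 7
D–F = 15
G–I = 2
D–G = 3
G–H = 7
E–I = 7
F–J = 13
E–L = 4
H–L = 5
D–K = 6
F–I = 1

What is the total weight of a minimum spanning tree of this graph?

39

Kruskal's algorithm — process edges by increasing weight (ties by edge label):
F–I (1): add — endpoints in different components.
G–I (2): add — endpoints in different components.
D–G (3): add — endpoints in different components.
E–L (4): add — endpoints in different components.
H–L (5): add — endpoints in different components.
D–K (6): add — endpoints in different components.
G–L (6): add — endpoints in different components.
D–L (7): skip — D and L already connected.
E–I (7): skip — E and I already connected.
G–H (7): skip — G and H already connected.
F–H (12): skip — F and H already connected.
I–J (12): add — endpoints in different components.
MST edges: F–I, G–I, D–G, E–L, H–L, D–K, G–L, I–J; total weight 1+2+3+4+5+6+6+12 = 39.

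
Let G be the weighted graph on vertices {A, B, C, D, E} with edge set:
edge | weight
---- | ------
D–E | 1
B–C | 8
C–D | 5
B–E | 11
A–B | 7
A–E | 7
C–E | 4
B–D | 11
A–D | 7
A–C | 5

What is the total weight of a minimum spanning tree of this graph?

17

Prim, starting at D.
Step 1: cheapest edge leaving the tree is D–E (1); add E.
Step 2: cheapest edge leaving the tree is C–E (4); add C.
Step 3: cheapest edge leaving the tree is A–C (5); add A.
Step 4: cheapest edge leaving the tree is A–B (7); add B.
MST edges: D–E, C–E, A–C, A–B; total weight 1+4+5+7 = 17.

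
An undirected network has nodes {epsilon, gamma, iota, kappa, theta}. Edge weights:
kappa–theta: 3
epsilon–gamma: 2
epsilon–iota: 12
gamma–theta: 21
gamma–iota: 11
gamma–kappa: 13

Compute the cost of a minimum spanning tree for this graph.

Prim, starting at theta.
Step 1: frontier [kappa–theta 3, gamma–theta 21] → take kappa–theta (3); add kappa.
Step 2: frontier [gamma–kappa 13, gamma–theta 21] → take gamma–kappa (13); add gamma.
Step 3: frontier [epsilon–gamma 2, gamma–iota 11] → take epsilon–gamma (2); add epsilon.
Step 4: frontier [epsilon–iota 12, gamma–iota 11] → take gamma–iota (11); add iota.
MST edges: kappa–theta, gamma–kappa, epsilon–gamma, gamma–iota; total weight 3+13+2+11 = 29.

29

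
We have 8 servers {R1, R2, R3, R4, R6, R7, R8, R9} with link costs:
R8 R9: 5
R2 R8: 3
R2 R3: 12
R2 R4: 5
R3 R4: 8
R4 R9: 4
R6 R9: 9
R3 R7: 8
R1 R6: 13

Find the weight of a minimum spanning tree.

50

Kruskal: consider edges lightest-first.
R2 R8 (3): add — endpoints in different components.
R4 R9 (4): add — endpoints in different components.
R2 R4 (5): add — endpoints in different components.
R8 R9 (5): skip — R8 and R9 already connected.
R3 R4 (8): add — endpoints in different components.
R3 R7 (8): add — endpoints in different components.
R6 R9 (9): add — endpoints in different components.
R2 R3 (12): skip — R2 and R3 already connected.
R1 R6 (13): add — endpoints in different components.
MST edges: R2 R8, R4 R9, R2 R4, R3 R4, R3 R7, R6 R9, R1 R6; total weight 3+4+5+8+8+9+13 = 50.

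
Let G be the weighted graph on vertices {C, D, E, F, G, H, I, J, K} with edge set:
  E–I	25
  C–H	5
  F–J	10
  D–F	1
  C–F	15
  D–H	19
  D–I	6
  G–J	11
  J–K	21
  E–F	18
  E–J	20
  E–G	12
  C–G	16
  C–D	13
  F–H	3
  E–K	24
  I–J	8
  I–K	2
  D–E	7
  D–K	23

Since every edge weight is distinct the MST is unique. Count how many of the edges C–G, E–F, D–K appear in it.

Kruskal: consider edges lightest-first.
D–F (1): add — endpoints in different components.
I–K (2): add — endpoints in different components.
F–H (3): add — endpoints in different components.
C–H (5): add — endpoints in different components.
D–I (6): add — endpoints in different components.
D–E (7): add — endpoints in different components.
I–J (8): add — endpoints in different components.
F–J (10): skip — F and J already connected.
G–J (11): add — endpoints in different components.
MST edge set: {D–F, I–K, F–H, C–H, D–I, D–E, I–J, G–J}.
Of the listed edges, {} are in the MST → 0.

0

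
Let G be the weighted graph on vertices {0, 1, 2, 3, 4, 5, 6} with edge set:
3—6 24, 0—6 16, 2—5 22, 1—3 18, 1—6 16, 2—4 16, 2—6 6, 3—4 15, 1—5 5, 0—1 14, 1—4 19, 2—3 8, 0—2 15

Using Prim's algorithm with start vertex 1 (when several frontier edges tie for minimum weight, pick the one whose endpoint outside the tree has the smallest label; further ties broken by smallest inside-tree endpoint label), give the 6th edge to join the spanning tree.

Prim, starting at 1.
Step 1: frontier [1—5 5, 0—1 14, 1—6 16, 1—3 18, 1—4 19] → take 1—5 (5); add 5.
Step 2: frontier [0—1 14, 1—6 16, 1—3 18, 1—4 19, 2—5 22] → take 0—1 (14); add 0.
Step 3: frontier [0—2 15, 0—6 16, 1—6 16, 1—3 18, 1—4 19, 2—5 22] → take 0—2 (15); add 2.
Step 4: frontier [0—6 16, 1—6 16, 1—3 18, 1—4 19, 2—6 6, 2—3 8, 2—4 16] → take 2—6 (6); add 6.
Step 5: frontier [1—3 18, 1—4 19, 2—3 8, 2—4 16, 3—6 24] → take 2—3 (8); add 3.
Step 6: frontier [1—4 19, 2—4 16, 3—4 15] → take 3—4 (15); add 4.
The 6th edge added is 3—4.

3-4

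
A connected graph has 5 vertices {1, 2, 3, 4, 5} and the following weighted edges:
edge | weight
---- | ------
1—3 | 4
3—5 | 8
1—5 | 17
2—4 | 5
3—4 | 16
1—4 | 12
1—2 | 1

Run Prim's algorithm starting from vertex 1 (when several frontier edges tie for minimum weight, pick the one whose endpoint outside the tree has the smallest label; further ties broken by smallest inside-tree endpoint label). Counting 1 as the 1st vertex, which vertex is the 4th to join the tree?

Prim, starting at 1.
Step 1: cheapest edge leaving the tree is 1—2 (1); add 2.
Step 2: cheapest edge leaving the tree is 1—3 (4); add 3.
Step 3: cheapest edge leaving the tree is 2—4 (5); add 4.
Step 4: cheapest edge leaving the tree is 3—5 (8); add 5.
Vertex order: 1, 2, 3, 4, 5. The 4th vertex is 4.

4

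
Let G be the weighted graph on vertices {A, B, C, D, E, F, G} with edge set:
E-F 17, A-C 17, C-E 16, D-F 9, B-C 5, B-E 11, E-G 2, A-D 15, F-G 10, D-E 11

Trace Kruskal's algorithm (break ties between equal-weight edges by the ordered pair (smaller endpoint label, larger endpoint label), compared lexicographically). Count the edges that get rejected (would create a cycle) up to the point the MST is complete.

1

Kruskal: consider edges lightest-first.
E-G (2): add — endpoints in different components.
B-C (5): add — endpoints in different components.
D-F (9): add — endpoints in different components.
F-G (10): add — endpoints in different components.
B-E (11): add — endpoints in different components.
D-E (11): skip — D and E already connected.
A-D (15): add — endpoints in different components.
Edges rejected before the tree was complete: 1.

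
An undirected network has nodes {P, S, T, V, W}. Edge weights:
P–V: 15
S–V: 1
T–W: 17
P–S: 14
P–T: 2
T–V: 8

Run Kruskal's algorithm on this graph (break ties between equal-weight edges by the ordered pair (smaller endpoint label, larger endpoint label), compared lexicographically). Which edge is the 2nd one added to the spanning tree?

P-T

Sort edges by weight, then run Kruskal:
S–V (1): add — endpoints in different components.
P–T (2): add — endpoints in different components.
T–V (8): add — endpoints in different components.
P–S (14): skip — P and S already connected.
P–V (15): skip — P and V already connected.
T–W (17): add — endpoints in different components.
The 2nd edge added is P–T.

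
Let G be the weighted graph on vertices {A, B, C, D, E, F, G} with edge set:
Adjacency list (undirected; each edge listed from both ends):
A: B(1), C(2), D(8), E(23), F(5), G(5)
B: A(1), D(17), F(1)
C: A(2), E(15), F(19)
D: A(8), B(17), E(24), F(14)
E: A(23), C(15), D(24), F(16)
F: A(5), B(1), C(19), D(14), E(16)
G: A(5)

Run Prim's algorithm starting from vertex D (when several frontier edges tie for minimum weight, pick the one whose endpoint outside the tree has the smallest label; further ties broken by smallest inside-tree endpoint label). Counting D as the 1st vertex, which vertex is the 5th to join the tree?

C

Prim, starting at D.
Step 1: cheapest edge leaving the tree is A D (8); add A.
Step 2: cheapest edge leaving the tree is A B (1); add B.
Step 3: cheapest edge leaving the tree is B F (1); add F.
Step 4: cheapest edge leaving the tree is A C (2); add C.
Step 5: cheapest edge leaving the tree is A G (5); add G.
Step 6: cheapest edge leaving the tree is C E (15); add E.
Vertex order: D, A, B, F, C, G, E. The 5th vertex is C.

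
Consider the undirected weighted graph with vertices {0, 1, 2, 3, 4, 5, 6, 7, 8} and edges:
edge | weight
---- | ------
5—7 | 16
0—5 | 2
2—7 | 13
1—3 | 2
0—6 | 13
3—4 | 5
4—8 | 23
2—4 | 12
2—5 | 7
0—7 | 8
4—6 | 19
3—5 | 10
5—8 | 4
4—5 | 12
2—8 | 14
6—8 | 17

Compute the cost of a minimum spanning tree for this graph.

51

Grow the tree from 8 using Prim:
Step 1: cheapest edge leaving the tree is 5—8 (4); add 5.
Step 2: cheapest edge leaving the tree is 0—5 (2); add 0.
Step 3: cheapest edge leaving the tree is 2—5 (7); add 2.
Step 4: cheapest edge leaving the tree is 0—7 (8); add 7.
Step 5: cheapest edge leaving the tree is 3—5 (10); add 3.
Step 6: cheapest edge leaving the tree is 1—3 (2); add 1.
Step 7: cheapest edge leaving the tree is 3—4 (5); add 4.
Step 8: cheapest edge leaving the tree is 0—6 (13); add 6.
MST edges: 5—8, 0—5, 2—5, 0—7, 3—5, 1—3, 3—4, 0—6; total weight 4+2+7+8+10+2+5+13 = 51.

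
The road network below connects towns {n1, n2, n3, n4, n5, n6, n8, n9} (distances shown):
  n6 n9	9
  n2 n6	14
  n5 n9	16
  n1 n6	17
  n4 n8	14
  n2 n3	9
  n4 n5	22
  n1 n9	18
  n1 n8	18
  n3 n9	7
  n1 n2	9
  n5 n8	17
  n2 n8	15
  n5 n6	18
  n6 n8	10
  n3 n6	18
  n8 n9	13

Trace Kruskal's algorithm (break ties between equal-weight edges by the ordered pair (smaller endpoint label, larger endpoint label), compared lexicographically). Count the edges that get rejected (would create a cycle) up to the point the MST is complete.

Sort edges by weight, then run Kruskal:
n3 n9 (7): add — endpoints in different components.
n1 n2 (9): add — endpoints in different components.
n2 n3 (9): add — endpoints in different components.
n6 n9 (9): add — endpoints in different components.
n6 n8 (10): add — endpoints in different components.
n8 n9 (13): skip — n8 and n9 already connected.
n2 n6 (14): skip — n6 and n2 already connected.
n4 n8 (14): add — endpoints in different components.
n2 n8 (15): skip — n8 and n2 already connected.
n5 n9 (16): add — endpoints in different components.
Edges rejected before the tree was complete: 3.

3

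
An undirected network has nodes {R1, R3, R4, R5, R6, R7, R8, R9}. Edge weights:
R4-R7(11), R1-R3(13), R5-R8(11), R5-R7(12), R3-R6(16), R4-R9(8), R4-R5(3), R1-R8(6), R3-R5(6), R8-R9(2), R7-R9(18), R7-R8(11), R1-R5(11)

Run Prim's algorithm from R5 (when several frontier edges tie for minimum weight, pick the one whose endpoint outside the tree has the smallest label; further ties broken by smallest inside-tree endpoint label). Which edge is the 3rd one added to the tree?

Prim's algorithm from R5:
Step 1: frontier [R4-R5 3, R3-R5 6, R1-R5 11, R5-R8 11, R5-R7 12] → take R4-R5 (3); add R4.
Step 2: frontier [R4-R9 8, R4-R7 11, R3-R5 6, R1-R5 11, R5-R8 11, R5-R7 12] → take R3-R5 (6); add R3.
Step 3: frontier [R1-R3 13, R3-R6 16, R4-R9 8, R4-R7 11, R1-R5 11, R5-R8 11, R5-R7 12] → take R4-R9 (8); add R9.
Step 4: frontier [R1-R3 13, R3-R6 16, R4-R7 11, R1-R5 11, R5-R8 11, R5-R7 12, R8-R9 2, R7-R9 18] → take R8-R9 (2); add R8.
Step 5: frontier [R1-R3 13, R3-R6 16, R4-R7 11, R1-R5 11, R5-R7 12, R1-R8 6, R7-R8 11, R7-R9 18] → take R1-R8 (6); add R1.
Step 6: frontier [R3-R6 16, R4-R7 11, R5-R7 12, R7-R8 11, R7-R9 18] → take R4-R7 (11); add R7.
Step 7: frontier [R3-R6 16] → take R3-R6 (16); add R6.
The 3rd edge added is R4-R9.

R4-R9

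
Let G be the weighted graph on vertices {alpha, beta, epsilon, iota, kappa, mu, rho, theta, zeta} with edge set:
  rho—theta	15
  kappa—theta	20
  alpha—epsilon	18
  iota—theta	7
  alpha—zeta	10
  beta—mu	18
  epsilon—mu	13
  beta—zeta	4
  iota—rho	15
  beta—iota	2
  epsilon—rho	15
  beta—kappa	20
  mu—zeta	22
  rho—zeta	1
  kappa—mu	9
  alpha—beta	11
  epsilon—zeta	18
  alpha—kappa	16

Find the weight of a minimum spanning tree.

61

Prim, starting at theta.
Step 1: cheapest edge leaving the tree is iota—theta (7); add iota.
Step 2: cheapest edge leaving the tree is beta—iota (2); add beta.
Step 3: cheapest edge leaving the tree is beta—zeta (4); add zeta.
Step 4: cheapest edge leaving the tree is rho—zeta (1); add rho.
Step 5: cheapest edge leaving the tree is alpha—zeta (10); add alpha.
Step 6: cheapest edge leaving the tree is epsilon—rho (15); add epsilon.
Step 7: cheapest edge leaving the tree is epsilon—mu (13); add mu.
Step 8: cheapest edge leaving the tree is kappa—mu (9); add kappa.
MST edges: iota—theta, beta—iota, beta—zeta, rho—zeta, alpha—zeta, epsilon—rho, epsilon—mu, kappa—mu; total weight 7+2+4+1+10+15+13+9 = 61.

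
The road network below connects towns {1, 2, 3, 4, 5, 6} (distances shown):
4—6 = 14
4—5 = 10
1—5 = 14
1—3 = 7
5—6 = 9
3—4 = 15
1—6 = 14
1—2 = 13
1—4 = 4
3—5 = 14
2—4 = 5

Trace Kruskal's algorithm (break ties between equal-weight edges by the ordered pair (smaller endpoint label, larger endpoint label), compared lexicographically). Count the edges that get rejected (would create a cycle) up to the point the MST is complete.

0

Kruskal's algorithm — process edges by increasing weight (ties by edge label):
1—4 (4): add. Components now {1,4} {2} {3} {5} {6}
2—4 (5): add. Components now {1,2,4} {3} {5} {6}
1—3 (7): add. Components now {1,2,3,4} {5} {6}
5—6 (9): add. Components now {1,2,3,4} {5,6}
4—5 (10): add. Components now {1,2,3,4,5,6}
Edges rejected before the tree was complete: 0.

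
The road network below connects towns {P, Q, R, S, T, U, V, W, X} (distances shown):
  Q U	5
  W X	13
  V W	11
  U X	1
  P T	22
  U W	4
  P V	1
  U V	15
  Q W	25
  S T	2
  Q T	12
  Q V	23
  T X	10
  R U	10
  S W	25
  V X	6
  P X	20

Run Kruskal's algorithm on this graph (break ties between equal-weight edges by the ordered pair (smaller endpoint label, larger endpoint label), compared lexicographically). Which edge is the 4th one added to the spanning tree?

Kruskal's algorithm — process edges by increasing weight (ties by edge label):
P V (1): add — endpoints in different components.
U X (1): add — endpoints in different components.
S T (2): add — endpoints in different components.
U W (4): add — endpoints in different components.
Q U (5): add — endpoints in different components.
V X (6): add — endpoints in different components.
R U (10): add — endpoints in different components.
T X (10): add — endpoints in different components.
The 4th edge added is U W.

U-W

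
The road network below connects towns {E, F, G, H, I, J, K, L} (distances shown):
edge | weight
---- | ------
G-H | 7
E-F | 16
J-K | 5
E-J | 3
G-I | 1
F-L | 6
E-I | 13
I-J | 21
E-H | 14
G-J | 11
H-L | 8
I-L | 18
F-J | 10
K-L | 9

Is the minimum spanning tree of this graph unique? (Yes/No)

Yes

Kruskal's algorithm — process edges by increasing weight (ties by edge label):
G-I (1): add — endpoints in different components.
E-J (3): add — endpoints in different components.
J-K (5): add — endpoints in different components.
F-L (6): add — endpoints in different components.
G-H (7): add — endpoints in different components.
H-L (8): add — endpoints in different components.
K-L (9): add — endpoints in different components.
Every non-tree edge has weight strictly greater than the heaviest edge on the tree path between its endpoints, so the MST is unique.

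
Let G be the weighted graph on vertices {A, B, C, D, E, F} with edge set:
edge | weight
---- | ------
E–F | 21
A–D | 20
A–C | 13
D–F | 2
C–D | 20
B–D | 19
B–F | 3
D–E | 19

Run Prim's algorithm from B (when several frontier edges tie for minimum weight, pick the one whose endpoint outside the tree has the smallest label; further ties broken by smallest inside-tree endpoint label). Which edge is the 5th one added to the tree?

Prim, starting at B.
Step 1: cheapest edge leaving the tree is B–F (3); add F.
Step 2: cheapest edge leaving the tree is D–F (2); add D.
Step 3: cheapest edge leaving the tree is D–E (19); add E.
Step 4: cheapest edge leaving the tree is A–D (20); add A.
Step 5: cheapest edge leaving the tree is A–C (13); add C.
The 5th edge added is A–C.

A-C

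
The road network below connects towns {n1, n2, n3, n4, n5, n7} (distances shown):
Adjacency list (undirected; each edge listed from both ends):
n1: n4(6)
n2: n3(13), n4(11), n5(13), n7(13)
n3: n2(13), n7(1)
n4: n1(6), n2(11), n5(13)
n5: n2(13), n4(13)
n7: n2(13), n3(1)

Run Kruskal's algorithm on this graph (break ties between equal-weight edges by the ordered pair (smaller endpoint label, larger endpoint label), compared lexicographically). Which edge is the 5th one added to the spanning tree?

Kruskal: consider edges lightest-first.
n3–n7 (1): add. Components now {n5} {n3,n7} {n1} {n4} {n2}
n1–n4 (6): add. Components now {n5} {n3,n7} {n1,n4} {n2}
n2–n4 (11): add. Components now {n5} {n3,n7} {n1,n2,n4}
n2–n3 (13): add. Components now {n5} {n1,n2,n3,n4,n7}
n2–n5 (13): add. Components now {n1,n2,n3,n4,n5,n7}
The 5th edge added is n2–n5.

n2-n5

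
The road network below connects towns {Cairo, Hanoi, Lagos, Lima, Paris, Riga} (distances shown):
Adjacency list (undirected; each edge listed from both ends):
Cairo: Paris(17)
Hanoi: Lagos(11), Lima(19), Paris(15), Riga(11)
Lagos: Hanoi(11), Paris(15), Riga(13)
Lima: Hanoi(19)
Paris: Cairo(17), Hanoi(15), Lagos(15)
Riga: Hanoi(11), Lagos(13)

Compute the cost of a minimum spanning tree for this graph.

73

Prim, starting at Paris.
Step 1: frontier [Hanoi–Paris 15, Lagos–Paris 15, Cairo–Paris 17] → take Hanoi–Paris (15); add Hanoi.
Step 2: frontier [Hanoi–Lagos 11, Hanoi–Riga 11, Hanoi–Lima 19, Lagos–Paris 15, Cairo–Paris 17] → take Hanoi–Lagos (11); add Lagos.
Step 3: frontier [Hanoi–Riga 11, Hanoi–Lima 19, Lagos–Riga 13, Cairo–Paris 17] → take Hanoi–Riga (11); add Riga.
Step 4: frontier [Hanoi–Lima 19, Cairo–Paris 17] → take Cairo–Paris (17); add Cairo.
Step 5: frontier [Hanoi–Lima 19] → take Hanoi–Lima (19); add Lima.
MST edges: Hanoi–Paris, Hanoi–Lagos, Hanoi–Riga, Cairo–Paris, Hanoi–Lima; total weight 15+11+11+17+19 = 73.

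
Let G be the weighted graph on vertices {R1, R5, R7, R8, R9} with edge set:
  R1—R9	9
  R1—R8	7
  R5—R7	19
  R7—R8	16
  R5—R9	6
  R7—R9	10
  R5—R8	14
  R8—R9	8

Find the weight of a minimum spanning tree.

Kruskal's algorithm — process edges by increasing weight (ties by edge label):
R5—R9 (6): add. Components now {R5,R9} {R7} {R8} {R1}
R1—R8 (7): add. Components now {R5,R9} {R7} {R1,R8}
R8—R9 (8): add. Components now {R1,R5,R8,R9} {R7}
R1—R9 (9): skip — R9 and R1 already connected.
R7—R9 (10): add. Components now {R1,R5,R7,R8,R9}
MST edges: R5—R9, R1—R8, R8—R9, R7—R9; total weight 6+7+8+10 = 31.

31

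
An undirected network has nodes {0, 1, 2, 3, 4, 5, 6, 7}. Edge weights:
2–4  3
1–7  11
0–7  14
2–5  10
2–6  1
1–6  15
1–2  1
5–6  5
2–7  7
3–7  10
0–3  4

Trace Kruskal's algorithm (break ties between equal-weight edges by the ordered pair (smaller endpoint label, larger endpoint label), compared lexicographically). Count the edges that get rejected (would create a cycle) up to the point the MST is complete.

Kruskal: consider edges lightest-first.
1–2 (1): add — endpoints in different components.
2–6 (1): add — endpoints in different components.
2–4 (3): add — endpoints in different components.
0–3 (4): add — endpoints in different components.
5–6 (5): add — endpoints in different components.
2–7 (7): add — endpoints in different components.
2–5 (10): skip — 2 and 5 already connected.
3–7 (10): add — endpoints in different components.
Edges rejected before the tree was complete: 1.

1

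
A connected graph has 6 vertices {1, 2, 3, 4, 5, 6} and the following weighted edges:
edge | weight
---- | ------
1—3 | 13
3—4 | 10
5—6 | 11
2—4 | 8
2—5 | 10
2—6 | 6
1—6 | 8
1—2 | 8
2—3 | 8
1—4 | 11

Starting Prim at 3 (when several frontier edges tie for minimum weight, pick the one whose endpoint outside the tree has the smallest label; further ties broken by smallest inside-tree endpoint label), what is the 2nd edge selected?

2-6

Prim, starting at 3.
Step 1: frontier [2—3 8, 3—4 10, 1—3 13] → take 2—3 (8); add 2.
Step 2: frontier [2—6 6, 1—2 8, 2—4 8, 2—5 10, 3—4 10, 1—3 13] → take 2—6 (6); add 6.
Step 3: frontier [1—2 8, 2—4 8, 2—5 10, 3—4 10, 1—3 13, 1—6 8, 5—6 11] → take 1—2 (8); add 1.
Step 4: frontier [1—4 11, 2—4 8, 2—5 10, 3—4 10, 5—6 11] → take 2—4 (8); add 4.
Step 5: frontier [2—5 10, 5—6 11] → take 2—5 (10); add 5.
The 2nd edge added is 2—6.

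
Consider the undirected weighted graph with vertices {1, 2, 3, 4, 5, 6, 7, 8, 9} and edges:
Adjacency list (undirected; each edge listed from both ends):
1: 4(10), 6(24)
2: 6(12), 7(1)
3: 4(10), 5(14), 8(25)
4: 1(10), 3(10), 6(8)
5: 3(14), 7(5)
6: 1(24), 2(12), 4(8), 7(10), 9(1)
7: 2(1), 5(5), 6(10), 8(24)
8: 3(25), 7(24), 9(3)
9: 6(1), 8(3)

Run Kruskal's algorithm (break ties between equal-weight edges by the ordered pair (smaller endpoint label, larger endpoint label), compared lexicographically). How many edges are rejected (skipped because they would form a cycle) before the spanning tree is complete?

0

Kruskal's algorithm — process edges by increasing weight (ties by edge label):
2–7 (1): add — endpoints in different components.
6–9 (1): add — endpoints in different components.
8–9 (3): add — endpoints in different components.
5–7 (5): add — endpoints in different components.
4–6 (8): add — endpoints in different components.
1–4 (10): add — endpoints in different components.
3–4 (10): add — endpoints in different components.
6–7 (10): add — endpoints in different components.
Edges rejected before the tree was complete: 0.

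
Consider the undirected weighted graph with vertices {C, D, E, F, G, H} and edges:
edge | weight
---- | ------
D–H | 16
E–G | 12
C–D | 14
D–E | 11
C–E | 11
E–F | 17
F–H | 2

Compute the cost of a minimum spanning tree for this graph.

Prim's algorithm from F:
Step 1: frontier [F–H 2, E–F 17] → take F–H (2); add H.
Step 2: frontier [E–F 17, D–H 16] → take D–H (16); add D.
Step 3: frontier [D–E 11, C–D 14, E–F 17] → take D–E (11); add E.
Step 4: frontier [C–D 14, C–E 11, E–G 12] → take C–E (11); add C.
Step 5: frontier [E–G 12] → take E–G (12); add G.
MST edges: F–H, D–H, D–E, C–E, E–G; total weight 2+16+11+11+12 = 52.

52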